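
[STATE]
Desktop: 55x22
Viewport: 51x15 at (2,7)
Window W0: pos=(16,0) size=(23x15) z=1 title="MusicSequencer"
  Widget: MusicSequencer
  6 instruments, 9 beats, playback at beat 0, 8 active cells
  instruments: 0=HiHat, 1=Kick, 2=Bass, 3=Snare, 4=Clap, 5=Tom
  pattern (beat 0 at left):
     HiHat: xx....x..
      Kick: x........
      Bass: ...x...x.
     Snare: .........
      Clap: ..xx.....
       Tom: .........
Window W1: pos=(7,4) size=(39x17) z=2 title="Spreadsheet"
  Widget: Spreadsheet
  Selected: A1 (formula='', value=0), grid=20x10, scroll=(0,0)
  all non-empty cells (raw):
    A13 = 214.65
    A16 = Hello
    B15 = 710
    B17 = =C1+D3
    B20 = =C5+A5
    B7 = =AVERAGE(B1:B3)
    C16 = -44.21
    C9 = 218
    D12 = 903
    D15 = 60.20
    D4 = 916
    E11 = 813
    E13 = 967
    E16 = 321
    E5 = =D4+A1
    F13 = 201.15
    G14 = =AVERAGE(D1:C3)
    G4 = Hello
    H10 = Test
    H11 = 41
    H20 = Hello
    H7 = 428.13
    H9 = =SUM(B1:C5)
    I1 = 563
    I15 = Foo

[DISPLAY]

     ┃A1:                                  ┃       
     ┃       A       B       C       D     ┃       
     ┃-------------------------------------┃       
     ┃  1      [0]       0       0       0 ┃       
     ┃  2        0       0       0       0 ┃       
     ┃  3        0       0       0       0 ┃       
     ┃  4        0       0       0     916 ┃       
     ┃  5        0       0       0       0 ┃       
     ┃  6        0       0       0       0 ┃       
     ┃  7        0       0       0       0 ┃       
     ┃  8        0       0       0       0 ┃       
     ┃  9        0       0     218       0 ┃       
     ┃ 10        0       0       0       0 ┃       
     ┗━━━━━━━━━━━━━━━━━━━━━━━━━━━━━━━━━━━━━┛       
                                                   


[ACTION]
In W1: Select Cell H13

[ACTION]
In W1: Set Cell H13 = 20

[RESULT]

     ┃H13: 20                              ┃       
     ┃       A       B       C       D     ┃       
     ┃-------------------------------------┃       
     ┃  1        0       0       0       0 ┃       
     ┃  2        0       0       0       0 ┃       
     ┃  3        0       0       0       0 ┃       
     ┃  4        0       0       0     916 ┃       
     ┃  5        0       0       0       0 ┃       
     ┃  6        0       0       0       0 ┃       
     ┃  7        0       0       0       0 ┃       
     ┃  8        0       0       0       0 ┃       
     ┃  9        0       0     218       0 ┃       
     ┃ 10        0       0       0       0 ┃       
     ┗━━━━━━━━━━━━━━━━━━━━━━━━━━━━━━━━━━━━━┛       
                                                   


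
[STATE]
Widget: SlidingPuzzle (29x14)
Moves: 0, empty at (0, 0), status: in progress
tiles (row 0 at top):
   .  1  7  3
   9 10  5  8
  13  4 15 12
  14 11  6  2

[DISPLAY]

┌────┬────┬────┬────┐        
│    │  1 │  7 │  3 │        
├────┼────┼────┼────┤        
│  9 │ 10 │  5 │  8 │        
├────┼────┼────┼────┤        
│ 13 │  4 │ 15 │ 12 │        
├────┼────┼────┼────┤        
│ 14 │ 11 │  6 │  2 │        
└────┴────┴────┴────┘        
Moves: 0                     
                             
                             
                             
                             


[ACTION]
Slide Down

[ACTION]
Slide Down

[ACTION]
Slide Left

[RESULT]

┌────┬────┬────┬────┐        
│  1 │    │  7 │  3 │        
├────┼────┼────┼────┤        
│  9 │ 10 │  5 │  8 │        
├────┼────┼────┼────┤        
│ 13 │  4 │ 15 │ 12 │        
├────┼────┼────┼────┤        
│ 14 │ 11 │  6 │  2 │        
└────┴────┴────┴────┘        
Moves: 1                     
                             
                             
                             
                             


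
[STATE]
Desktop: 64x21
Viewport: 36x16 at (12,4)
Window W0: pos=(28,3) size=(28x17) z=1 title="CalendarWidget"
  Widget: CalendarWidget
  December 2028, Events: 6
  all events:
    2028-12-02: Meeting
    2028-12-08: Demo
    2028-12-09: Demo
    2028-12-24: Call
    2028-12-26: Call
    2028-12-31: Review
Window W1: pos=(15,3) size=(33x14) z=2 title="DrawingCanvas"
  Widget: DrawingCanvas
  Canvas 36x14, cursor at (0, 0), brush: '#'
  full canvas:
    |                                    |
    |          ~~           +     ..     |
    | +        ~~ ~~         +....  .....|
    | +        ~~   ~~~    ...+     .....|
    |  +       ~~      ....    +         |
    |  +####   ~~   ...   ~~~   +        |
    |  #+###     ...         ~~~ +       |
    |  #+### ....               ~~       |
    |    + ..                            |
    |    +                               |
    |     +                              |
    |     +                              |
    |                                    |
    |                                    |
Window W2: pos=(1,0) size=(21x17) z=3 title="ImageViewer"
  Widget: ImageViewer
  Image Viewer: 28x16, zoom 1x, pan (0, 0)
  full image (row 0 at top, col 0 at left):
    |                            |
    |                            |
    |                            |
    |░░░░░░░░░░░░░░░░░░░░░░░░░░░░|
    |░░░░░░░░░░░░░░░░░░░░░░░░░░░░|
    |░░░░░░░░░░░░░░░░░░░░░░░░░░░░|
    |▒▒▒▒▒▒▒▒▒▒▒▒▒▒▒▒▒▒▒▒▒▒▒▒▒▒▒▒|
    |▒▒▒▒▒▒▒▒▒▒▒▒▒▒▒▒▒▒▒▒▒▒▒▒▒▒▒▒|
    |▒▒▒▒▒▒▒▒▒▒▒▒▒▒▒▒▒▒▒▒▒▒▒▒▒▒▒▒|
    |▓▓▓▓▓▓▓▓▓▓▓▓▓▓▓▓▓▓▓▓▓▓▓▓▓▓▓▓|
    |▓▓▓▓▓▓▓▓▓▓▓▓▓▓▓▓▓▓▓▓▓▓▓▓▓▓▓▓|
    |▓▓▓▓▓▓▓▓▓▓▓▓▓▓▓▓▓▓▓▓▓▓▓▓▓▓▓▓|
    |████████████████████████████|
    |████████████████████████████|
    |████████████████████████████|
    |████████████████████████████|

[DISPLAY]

         ┃ngCanvas                 ┃
         ┃─────────────────────────┨
░░░░░░░░░┃                         ┃
░░░░░░░░░┃    ~~           +     ..┃
░░░░░░░░░┃    ~~ ~~         +....  ┃
▒▒▒▒▒▒▒▒▒┃    ~~   ~~~    ...+     ┃
▒▒▒▒▒▒▒▒▒┃    ~~      ....    +    ┃
▒▒▒▒▒▒▒▒▒┃#   ~~   ...   ~~~   +   ┃
▓▓▓▓▓▓▓▓▓┃#     ...         ~~~ +  ┃
▓▓▓▓▓▓▓▓▓┃# ....               ~~  ┃
▓▓▓▓▓▓▓▓▓┃..                       ┃
█████████┃                         ┃
━━━━━━━━━┛━━━━━━━━━━━━━━━━━━━━━━━━━┛
                ┃                   
                ┃                   
                ┗━━━━━━━━━━━━━━━━━━━


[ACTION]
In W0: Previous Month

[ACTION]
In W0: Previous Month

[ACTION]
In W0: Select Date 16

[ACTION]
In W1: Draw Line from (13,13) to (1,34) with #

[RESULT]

         ┃ngCanvas                 ┃
         ┃─────────────────────────┨
░░░░░░░░░┃                         ┃
░░░░░░░░░┃    ~~           +     ..┃
░░░░░░░░░┃    ~~ ~~         +....  ┃
▒▒▒▒▒▒▒▒▒┃    ~~   ~~~    ...+    #┃
▒▒▒▒▒▒▒▒▒┃    ~~      ....    + ## ┃
▒▒▒▒▒▒▒▒▒┃#   ~~   ...   ~~~   #   ┃
▓▓▓▓▓▓▓▓▓┃#     ...         ~## +  ┃
▓▓▓▓▓▓▓▓▓┃# ....           ##  ~~  ┃
▓▓▓▓▓▓▓▓▓┃..             ##        ┃
█████████┃              #          ┃
━━━━━━━━━┛━━━━━━━━━━━━━━━━━━━━━━━━━┛
                ┃                   
                ┃                   
                ┗━━━━━━━━━━━━━━━━━━━


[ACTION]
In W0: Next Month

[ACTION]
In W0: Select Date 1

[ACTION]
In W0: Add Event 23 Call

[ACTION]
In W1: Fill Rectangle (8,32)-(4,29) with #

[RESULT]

         ┃ngCanvas                 ┃
         ┃─────────────────────────┨
░░░░░░░░░┃                         ┃
░░░░░░░░░┃    ~~           +     ..┃
░░░░░░░░░┃    ~~ ~~         +....  ┃
▒▒▒▒▒▒▒▒▒┃    ~~   ~~~    ...+    #┃
▒▒▒▒▒▒▒▒▒┃    ~~      ....    + ###┃
▒▒▒▒▒▒▒▒▒┃#   ~~   ...   ~~~   # ##┃
▓▓▓▓▓▓▓▓▓┃#     ...         ~## +##┃
▓▓▓▓▓▓▓▓▓┃# ....           ##  ~~##┃
▓▓▓▓▓▓▓▓▓┃..             ##      ##┃
█████████┃              #          ┃
━━━━━━━━━┛━━━━━━━━━━━━━━━━━━━━━━━━━┛
                ┃                   
                ┃                   
                ┗━━━━━━━━━━━━━━━━━━━


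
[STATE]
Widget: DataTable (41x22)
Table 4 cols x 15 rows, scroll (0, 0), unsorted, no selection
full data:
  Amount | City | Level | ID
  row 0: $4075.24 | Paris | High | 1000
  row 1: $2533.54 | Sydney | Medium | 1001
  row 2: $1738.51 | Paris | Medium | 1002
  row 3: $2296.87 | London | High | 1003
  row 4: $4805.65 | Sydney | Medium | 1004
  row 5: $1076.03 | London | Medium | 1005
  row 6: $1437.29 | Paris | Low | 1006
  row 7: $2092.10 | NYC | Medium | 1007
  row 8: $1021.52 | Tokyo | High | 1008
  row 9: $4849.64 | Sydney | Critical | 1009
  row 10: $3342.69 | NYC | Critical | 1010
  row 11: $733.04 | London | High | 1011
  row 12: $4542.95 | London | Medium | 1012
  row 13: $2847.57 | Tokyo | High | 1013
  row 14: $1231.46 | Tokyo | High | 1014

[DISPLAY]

Amount  │City  │Level   │ID              
────────┼──────┼────────┼────            
$4075.24│Paris │High    │1000            
$2533.54│Sydney│Medium  │1001            
$1738.51│Paris │Medium  │1002            
$2296.87│London│High    │1003            
$4805.65│Sydney│Medium  │1004            
$1076.03│London│Medium  │1005            
$1437.29│Paris │Low     │1006            
$2092.10│NYC   │Medium  │1007            
$1021.52│Tokyo │High    │1008            
$4849.64│Sydney│Critical│1009            
$3342.69│NYC   │Critical│1010            
$733.04 │London│High    │1011            
$4542.95│London│Medium  │1012            
$2847.57│Tokyo │High    │1013            
$1231.46│Tokyo │High    │1014            
                                         
                                         
                                         
                                         
                                         


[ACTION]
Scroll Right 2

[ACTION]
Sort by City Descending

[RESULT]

Amount  │City ▼│Level   │ID              
────────┼──────┼────────┼────            
$1021.52│Tokyo │High    │1008            
$2847.57│Tokyo │High    │1013            
$1231.46│Tokyo │High    │1014            
$2533.54│Sydney│Medium  │1001            
$4805.65│Sydney│Medium  │1004            
$4849.64│Sydney│Critical│1009            
$4075.24│Paris │High    │1000            
$1738.51│Paris │Medium  │1002            
$1437.29│Paris │Low     │1006            
$2092.10│NYC   │Medium  │1007            
$3342.69│NYC   │Critical│1010            
$2296.87│London│High    │1003            
$1076.03│London│Medium  │1005            
$733.04 │London│High    │1011            
$4542.95│London│Medium  │1012            
                                         
                                         
                                         
                                         
                                         


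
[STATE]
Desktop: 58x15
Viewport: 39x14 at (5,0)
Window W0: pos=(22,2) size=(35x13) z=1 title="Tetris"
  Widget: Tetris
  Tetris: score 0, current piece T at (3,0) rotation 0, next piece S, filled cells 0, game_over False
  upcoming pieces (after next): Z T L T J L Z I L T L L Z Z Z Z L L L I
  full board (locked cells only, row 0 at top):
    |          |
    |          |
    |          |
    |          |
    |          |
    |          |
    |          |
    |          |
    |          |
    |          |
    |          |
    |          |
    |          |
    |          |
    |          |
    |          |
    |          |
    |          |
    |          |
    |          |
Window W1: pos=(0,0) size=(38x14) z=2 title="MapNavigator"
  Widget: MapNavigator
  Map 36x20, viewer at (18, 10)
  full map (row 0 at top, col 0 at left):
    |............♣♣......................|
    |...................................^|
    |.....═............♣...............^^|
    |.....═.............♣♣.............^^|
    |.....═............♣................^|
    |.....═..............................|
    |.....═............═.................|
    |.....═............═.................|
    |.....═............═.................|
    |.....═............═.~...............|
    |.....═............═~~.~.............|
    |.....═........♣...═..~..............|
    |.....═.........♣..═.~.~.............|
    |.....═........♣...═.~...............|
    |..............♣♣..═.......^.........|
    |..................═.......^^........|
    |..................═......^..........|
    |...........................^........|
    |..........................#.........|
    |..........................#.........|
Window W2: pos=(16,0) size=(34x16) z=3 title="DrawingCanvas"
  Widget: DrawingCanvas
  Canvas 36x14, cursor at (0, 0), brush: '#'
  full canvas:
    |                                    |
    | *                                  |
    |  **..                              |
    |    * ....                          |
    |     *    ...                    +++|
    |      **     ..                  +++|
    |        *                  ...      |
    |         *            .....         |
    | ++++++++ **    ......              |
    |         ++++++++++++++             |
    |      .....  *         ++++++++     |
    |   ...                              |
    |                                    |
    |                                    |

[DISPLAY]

━━━━━━━━━━━┏━━━━━━━━━━━━━━━━━━━━━━━━━━━
Navigator  ┃ DrawingCanvas             
───────────┠───────────────────────────
.═.........┃+                          
.═.........┃ *                         
.═.........┃  **..                     
.═.........┃    * ....                 
.═.........┃     *    ...              
.═.........┃      **     ..            
.═........♣┃        *                  
.═.........┃         *            .....
.═........♣┃ ++++++++ **    ......     
..........♣┃         ++++++++++++++    
━━━━━━━━━━━┃      .....  *         ++++


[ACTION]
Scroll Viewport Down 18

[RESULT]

Navigator  ┃ DrawingCanvas             
───────────┠───────────────────────────
.═.........┃+                          
.═.........┃ *                         
.═.........┃  **..                     
.═.........┃    * ....                 
.═.........┃     *    ...              
.═.........┃      **     ..            
.═........♣┃        *                  
.═.........┃         *            .....
.═........♣┃ ++++++++ **    ......     
..........♣┃         ++++++++++++++    
━━━━━━━━━━━┃      .....  *         ++++
           ┃   ...                     


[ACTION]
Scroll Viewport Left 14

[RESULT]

┃ MapNavigator  ┃ DrawingCanvas        
┠───────────────┠──────────────────────
┃.....═.........┃+                     
┃.....═.........┃ *                    
┃.....═.........┃  **..                
┃.....═.........┃    * ....            
┃.....═.........┃     *    ...         
┃.....═.........┃      **     ..       
┃.....═........♣┃        *             
┃.....═.........┃         *            
┃.....═........♣┃ ++++++++ **    ......
┃..............♣┃         +++++++++++++
┗━━━━━━━━━━━━━━━┃      .....  *        
                ┃   ...                


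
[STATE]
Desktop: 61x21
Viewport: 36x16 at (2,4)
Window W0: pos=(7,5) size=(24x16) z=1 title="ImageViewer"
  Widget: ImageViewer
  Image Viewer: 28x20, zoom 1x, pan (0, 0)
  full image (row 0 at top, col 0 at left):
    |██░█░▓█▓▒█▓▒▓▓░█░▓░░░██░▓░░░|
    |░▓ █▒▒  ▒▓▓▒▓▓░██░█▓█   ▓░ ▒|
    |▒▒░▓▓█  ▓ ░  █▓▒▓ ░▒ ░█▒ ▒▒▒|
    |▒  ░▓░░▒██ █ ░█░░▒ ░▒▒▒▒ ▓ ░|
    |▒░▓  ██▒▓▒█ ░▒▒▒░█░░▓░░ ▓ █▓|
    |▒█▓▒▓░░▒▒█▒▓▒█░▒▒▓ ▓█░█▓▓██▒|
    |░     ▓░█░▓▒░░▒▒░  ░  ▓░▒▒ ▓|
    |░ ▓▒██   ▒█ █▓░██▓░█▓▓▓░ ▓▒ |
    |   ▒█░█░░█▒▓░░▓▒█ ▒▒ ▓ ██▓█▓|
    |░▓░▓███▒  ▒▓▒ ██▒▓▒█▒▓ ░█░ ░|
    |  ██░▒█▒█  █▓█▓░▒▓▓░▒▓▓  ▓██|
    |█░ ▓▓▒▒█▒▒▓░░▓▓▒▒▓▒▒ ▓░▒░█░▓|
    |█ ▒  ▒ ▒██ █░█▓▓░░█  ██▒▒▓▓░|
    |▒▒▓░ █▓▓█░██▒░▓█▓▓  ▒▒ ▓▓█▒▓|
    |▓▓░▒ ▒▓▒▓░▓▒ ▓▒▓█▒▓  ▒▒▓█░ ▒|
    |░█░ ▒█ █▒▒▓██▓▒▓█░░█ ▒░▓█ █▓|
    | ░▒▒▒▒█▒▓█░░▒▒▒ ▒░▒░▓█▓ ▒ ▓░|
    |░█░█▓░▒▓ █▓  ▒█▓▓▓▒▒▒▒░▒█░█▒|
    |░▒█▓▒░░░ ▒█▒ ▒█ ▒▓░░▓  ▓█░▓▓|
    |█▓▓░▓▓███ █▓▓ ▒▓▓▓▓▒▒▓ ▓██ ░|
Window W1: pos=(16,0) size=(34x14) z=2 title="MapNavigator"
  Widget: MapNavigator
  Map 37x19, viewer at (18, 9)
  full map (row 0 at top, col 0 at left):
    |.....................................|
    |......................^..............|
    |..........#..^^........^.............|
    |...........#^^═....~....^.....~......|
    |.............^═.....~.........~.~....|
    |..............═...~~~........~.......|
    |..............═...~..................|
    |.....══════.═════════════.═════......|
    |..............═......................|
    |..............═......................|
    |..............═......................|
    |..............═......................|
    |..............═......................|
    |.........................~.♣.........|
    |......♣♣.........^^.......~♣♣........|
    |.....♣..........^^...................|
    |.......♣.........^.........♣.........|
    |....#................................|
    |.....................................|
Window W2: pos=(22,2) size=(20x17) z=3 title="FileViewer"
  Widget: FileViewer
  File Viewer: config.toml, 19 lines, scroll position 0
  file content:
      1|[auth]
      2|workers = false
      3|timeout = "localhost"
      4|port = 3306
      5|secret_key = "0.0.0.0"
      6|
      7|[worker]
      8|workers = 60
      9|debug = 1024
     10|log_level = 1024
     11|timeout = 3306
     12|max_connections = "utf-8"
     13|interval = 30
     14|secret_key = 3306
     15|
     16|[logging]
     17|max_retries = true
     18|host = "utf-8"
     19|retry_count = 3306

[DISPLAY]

              ┃.....┠───────────────
     ┏━━━━━━━━┃.....┃[auth]         
     ┃ ImageVi┃...══┃workers = false
     ┠────────┃.....┃timeout = "loca
     ┃██░█░▓█▓┃.....┃port = 3306    
     ┃░▓ █▒▒  ┃.....┃secret_key = "0
     ┃▒▒░▓▓█  ┃.....┃               
     ┃▒  ░▓░░▒┃.....┃[worker]       
     ┃▒░▓  ██▒┃.....┃workers = 60   
     ┃▒█▓▒▓░░▒┗━━━━━┃debug = 1024   
     ┃░     ▓░█░▓▒░░┃log_level = 102
     ┃░ ▓▒██   ▒█ █▓┃timeout = 3306 
     ┃   ▒█░█░░█▒▓░░┃max_connections
     ┃░▓░▓███▒  ▒▓▒ ┃interval = 30  
     ┃  ██░▒█▒█  █▓█┗━━━━━━━━━━━━━━━
     ┃█░ ▓▓▒▒█▒▒▓░░▓▓▒▒▓▒▒ ▓┃       


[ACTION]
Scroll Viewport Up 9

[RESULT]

              ┏━━━━━━━━━━━━━━━━━━━━━
              ┃ MapNavigator        
              ┠─────┏━━━━━━━━━━━━━━━
              ┃.....┃ FileViewer    
              ┃.....┠───────────────
     ┏━━━━━━━━┃.....┃[auth]         
     ┃ ImageVi┃...══┃workers = false
     ┠────────┃.....┃timeout = "loca
     ┃██░█░▓█▓┃.....┃port = 3306    
     ┃░▓ █▒▒  ┃.....┃secret_key = "0
     ┃▒▒░▓▓█  ┃.....┃               
     ┃▒  ░▓░░▒┃.....┃[worker]       
     ┃▒░▓  ██▒┃.....┃workers = 60   
     ┃▒█▓▒▓░░▒┗━━━━━┃debug = 1024   
     ┃░     ▓░█░▓▒░░┃log_level = 102
     ┃░ ▓▒██   ▒█ █▓┃timeout = 3306 


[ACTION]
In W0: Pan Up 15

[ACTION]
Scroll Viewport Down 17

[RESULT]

     ┏━━━━━━━━┃.....┃[auth]         
     ┃ ImageVi┃...══┃workers = false
     ┠────────┃.....┃timeout = "loca
     ┃██░█░▓█▓┃.....┃port = 3306    
     ┃░▓ █▒▒  ┃.....┃secret_key = "0
     ┃▒▒░▓▓█  ┃.....┃               
     ┃▒  ░▓░░▒┃.....┃[worker]       
     ┃▒░▓  ██▒┃.....┃workers = 60   
     ┃▒█▓▒▓░░▒┗━━━━━┃debug = 1024   
     ┃░     ▓░█░▓▒░░┃log_level = 102
     ┃░ ▓▒██   ▒█ █▓┃timeout = 3306 
     ┃   ▒█░█░░█▒▓░░┃max_connections
     ┃░▓░▓███▒  ▒▓▒ ┃interval = 30  
     ┃  ██░▒█▒█  █▓█┗━━━━━━━━━━━━━━━
     ┃█░ ▓▓▒▒█▒▒▓░░▓▓▒▒▓▒▒ ▓┃       
     ┗━━━━━━━━━━━━━━━━━━━━━━┛       


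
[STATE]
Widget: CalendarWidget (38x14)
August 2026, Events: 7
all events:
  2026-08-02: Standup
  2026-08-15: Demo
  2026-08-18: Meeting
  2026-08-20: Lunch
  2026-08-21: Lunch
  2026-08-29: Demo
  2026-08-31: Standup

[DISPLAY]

             August 2026              
Mo Tu We Th Fr Sa Su                  
                1  2*                 
 3  4  5  6  7  8  9                  
10 11 12 13 14 15* 16                 
17 18* 19 20* 21* 22 23               
24 25 26 27 28 29* 30                 
31*                                   
                                      
                                      
                                      
                                      
                                      
                                      


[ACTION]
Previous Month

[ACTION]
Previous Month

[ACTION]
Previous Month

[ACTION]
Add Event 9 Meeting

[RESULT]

               May 2026               
Mo Tu We Th Fr Sa Su                  
             1  2  3                  
 4  5  6  7  8  9* 10                 
11 12 13 14 15 16 17                  
18 19 20 21 22 23 24                  
25 26 27 28 29 30 31                  
                                      
                                      
                                      
                                      
                                      
                                      
                                      


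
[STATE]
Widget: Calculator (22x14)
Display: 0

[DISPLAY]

                     0
┌───┬───┬───┬───┐     
│ 7 │ 8 │ 9 │ ÷ │     
├───┼───┼───┼───┤     
│ 4 │ 5 │ 6 │ × │     
├───┼───┼───┼───┤     
│ 1 │ 2 │ 3 │ - │     
├───┼───┼───┼───┤     
│ 0 │ . │ = │ + │     
├───┼───┼───┼───┤     
│ C │ MC│ MR│ M+│     
└───┴───┴───┴───┘     
                      
                      


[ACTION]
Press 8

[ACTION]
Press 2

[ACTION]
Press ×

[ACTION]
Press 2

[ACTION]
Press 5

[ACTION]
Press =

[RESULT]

                  2050
┌───┬───┬───┬───┐     
│ 7 │ 8 │ 9 │ ÷ │     
├───┼───┼───┼───┤     
│ 4 │ 5 │ 6 │ × │     
├───┼───┼───┼───┤     
│ 1 │ 2 │ 3 │ - │     
├───┼───┼───┼───┤     
│ 0 │ . │ = │ + │     
├───┼───┼───┼───┤     
│ C │ MC│ MR│ M+│     
└───┴───┴───┴───┘     
                      
                      


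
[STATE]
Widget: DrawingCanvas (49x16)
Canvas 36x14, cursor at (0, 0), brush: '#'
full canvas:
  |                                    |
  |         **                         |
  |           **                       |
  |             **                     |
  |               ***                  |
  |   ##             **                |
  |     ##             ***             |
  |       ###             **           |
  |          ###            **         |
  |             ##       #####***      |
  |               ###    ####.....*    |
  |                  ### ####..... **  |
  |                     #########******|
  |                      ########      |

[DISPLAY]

+                                                
         **                                      
           **                                    
             **                                  
               ***                               
   ##             **                             
     ##             ***                          
       ###             **                        
          ###            **                      
             ##       #####***                   
               ###    ####.....*                 
                  ### ####..... **               
                     #########******             
                      ########                   
                                                 
                                                 


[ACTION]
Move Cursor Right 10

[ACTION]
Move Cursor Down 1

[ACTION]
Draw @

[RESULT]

                                                 
         *@                                      
           **                                    
             **                                  
               ***                               
   ##             **                             
     ##             ***                          
       ###             **                        
          ###            **                      
             ##       #####***                   
               ###    ####.....*                 
                  ### ####..... **               
                     #########******             
                      ########                   
                                                 
                                                 


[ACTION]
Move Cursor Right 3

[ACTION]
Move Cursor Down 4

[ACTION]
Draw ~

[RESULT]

                                                 
         *@                                      
           **                                    
             **                                  
               ***                               
   ##        ~    **                             
     ##             ***                          
       ###             **                        
          ###            **                      
             ##       #####***                   
               ###    ####.....*                 
                  ### ####..... **               
                     #########******             
                      ########                   
                                                 
                                                 


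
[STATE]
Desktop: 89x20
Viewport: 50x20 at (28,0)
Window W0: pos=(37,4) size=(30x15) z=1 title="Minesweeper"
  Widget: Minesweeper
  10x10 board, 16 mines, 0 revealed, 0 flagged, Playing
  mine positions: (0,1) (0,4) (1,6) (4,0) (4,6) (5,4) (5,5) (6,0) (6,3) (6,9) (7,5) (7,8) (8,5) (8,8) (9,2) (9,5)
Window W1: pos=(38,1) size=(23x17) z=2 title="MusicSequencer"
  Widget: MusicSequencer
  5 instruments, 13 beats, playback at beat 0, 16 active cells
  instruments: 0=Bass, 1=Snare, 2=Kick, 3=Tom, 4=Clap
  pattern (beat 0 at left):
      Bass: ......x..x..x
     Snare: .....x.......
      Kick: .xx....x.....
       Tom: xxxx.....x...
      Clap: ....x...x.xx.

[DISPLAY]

                                                  
          ┏━━━━━━━━━━━━━━━━━━━━━┓                 
          ┃ MusicSequencer      ┃                 
          ┠─────────────────────┨                 
         ┏┃      ▼123456789012  ┃━━━━━┓           
         ┃┃  Bass······█··█··█  ┃     ┃           
         ┠┃ Snare·····█·······  ┃─────┨           
         ┃┃  Kick·██····█·····  ┃     ┃           
         ┃┃   Tom████·····█···  ┃     ┃           
         ┃┃  Clap····█···█·██·  ┃     ┃           
         ┃┃                     ┃     ┃           
         ┃┃                     ┃     ┃           
         ┃┃                     ┃     ┃           
         ┃┃                     ┃     ┃           
         ┃┃                     ┃     ┃           
         ┃┃                     ┃     ┃           
         ┃┃                     ┃     ┃           
         ┃┗━━━━━━━━━━━━━━━━━━━━━┛     ┃           
         ┗━━━━━━━━━━━━━━━━━━━━━━━━━━━━┛           
                                                  


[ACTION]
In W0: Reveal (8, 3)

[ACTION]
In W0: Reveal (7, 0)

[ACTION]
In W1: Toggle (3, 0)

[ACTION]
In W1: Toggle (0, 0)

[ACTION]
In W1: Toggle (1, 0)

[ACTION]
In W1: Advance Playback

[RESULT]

                                                  
          ┏━━━━━━━━━━━━━━━━━━━━━┓                 
          ┃ MusicSequencer      ┃                 
          ┠─────────────────────┨                 
         ┏┃      0▼23456789012  ┃━━━━━┓           
         ┃┃  Bass█·····█··█··█  ┃     ┃           
         ┠┃ Snare█····█·······  ┃─────┨           
         ┃┃  Kick·██····█·····  ┃     ┃           
         ┃┃   Tom·███·····█···  ┃     ┃           
         ┃┃  Clap····█···█·██·  ┃     ┃           
         ┃┃                     ┃     ┃           
         ┃┃                     ┃     ┃           
         ┃┃                     ┃     ┃           
         ┃┃                     ┃     ┃           
         ┃┃                     ┃     ┃           
         ┃┃                     ┃     ┃           
         ┃┃                     ┃     ┃           
         ┃┗━━━━━━━━━━━━━━━━━━━━━┛     ┃           
         ┗━━━━━━━━━━━━━━━━━━━━━━━━━━━━┛           
                                                  


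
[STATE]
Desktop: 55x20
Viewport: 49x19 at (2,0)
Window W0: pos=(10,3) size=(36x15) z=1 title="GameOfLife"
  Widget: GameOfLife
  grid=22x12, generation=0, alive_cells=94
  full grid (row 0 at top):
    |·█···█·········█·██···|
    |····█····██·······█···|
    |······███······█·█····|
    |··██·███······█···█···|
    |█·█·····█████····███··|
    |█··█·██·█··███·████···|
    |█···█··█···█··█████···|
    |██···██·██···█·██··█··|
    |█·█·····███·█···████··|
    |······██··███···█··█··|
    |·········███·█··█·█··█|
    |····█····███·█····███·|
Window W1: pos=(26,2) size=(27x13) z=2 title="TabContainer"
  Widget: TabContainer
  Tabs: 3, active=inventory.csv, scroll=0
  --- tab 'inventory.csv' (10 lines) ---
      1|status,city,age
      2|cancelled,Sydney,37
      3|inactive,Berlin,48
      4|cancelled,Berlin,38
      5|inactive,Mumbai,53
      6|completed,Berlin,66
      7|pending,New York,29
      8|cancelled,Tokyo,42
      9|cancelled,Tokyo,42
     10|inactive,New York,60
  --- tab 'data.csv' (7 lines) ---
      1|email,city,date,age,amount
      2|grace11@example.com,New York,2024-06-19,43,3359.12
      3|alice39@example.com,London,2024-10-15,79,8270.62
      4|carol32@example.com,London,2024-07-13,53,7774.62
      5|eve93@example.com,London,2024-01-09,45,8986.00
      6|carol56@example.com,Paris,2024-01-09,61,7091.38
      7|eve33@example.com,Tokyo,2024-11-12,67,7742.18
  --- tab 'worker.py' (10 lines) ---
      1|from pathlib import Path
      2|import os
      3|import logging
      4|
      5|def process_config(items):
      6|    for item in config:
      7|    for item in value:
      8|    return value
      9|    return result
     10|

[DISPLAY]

                                                 
                                                 
                        ┏━━━━━━━━━━━━━━━━━━━━━━━━
        ┏━━━━━━━━━━━━━━━┃ TabContainer           
        ┃ GameOfLife    ┠────────────────────────
        ┠───────────────┃[inventory.csv]│ data.cs
        ┃Gen: 0         ┃────────────────────────
        ┃····█····██····┃status,city,age         
        ┃······███······┃cancelled,Sydney,37     
        ┃··██·███······█┃inactive,Berlin,48      
        ┃█·█·····█████··┃cancelled,Berlin,38     
        ┃█··█·██·█··███·┃inactive,Mumbai,53      
        ┃█···█··█···█··█┃completed,Berlin,66     
        ┃██···██·██···█·┃pending,New York,29     
        ┃█·█·····███·█··┗━━━━━━━━━━━━━━━━━━━━━━━━
        ┃······██··███···█··█··            ┃     
        ┃·········███·█··█·█··█            ┃     
        ┗━━━━━━━━━━━━━━━━━━━━━━━━━━━━━━━━━━┛     
                                                 


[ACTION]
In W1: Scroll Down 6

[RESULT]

                                                 
                                                 
                        ┏━━━━━━━━━━━━━━━━━━━━━━━━
        ┏━━━━━━━━━━━━━━━┃ TabContainer           
        ┃ GameOfLife    ┠────────────────────────
        ┠───────────────┃[inventory.csv]│ data.cs
        ┃Gen: 0         ┃────────────────────────
        ┃····█····██····┃pending,New York,29     
        ┃······███······┃cancelled,Tokyo,42      
        ┃··██·███······█┃cancelled,Tokyo,42      
        ┃█·█·····█████··┃inactive,New York,60    
        ┃█··█·██·█··███·┃                        
        ┃█···█··█···█··█┃                        
        ┃██···██·██···█·┃                        
        ┃█·█·····███·█··┗━━━━━━━━━━━━━━━━━━━━━━━━
        ┃······██··███···█··█··            ┃     
        ┃·········███·█··█·█··█            ┃     
        ┗━━━━━━━━━━━━━━━━━━━━━━━━━━━━━━━━━━┛     
                                                 


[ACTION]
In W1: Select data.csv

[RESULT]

                                                 
                                                 
                        ┏━━━━━━━━━━━━━━━━━━━━━━━━
        ┏━━━━━━━━━━━━━━━┃ TabContainer           
        ┃ GameOfLife    ┠────────────────────────
        ┠───────────────┃ inventory.csv │[data.cs
        ┃Gen: 0         ┃────────────────────────
        ┃····█····██····┃email,city,date,age,amou
        ┃······███······┃grace11@example.com,New 
        ┃··██·███······█┃alice39@example.com,Lond
        ┃█·█·····█████··┃carol32@example.com,Lond
        ┃█··█·██·█··███·┃eve93@example.com,London
        ┃█···█··█···█··█┃carol56@example.com,Pari
        ┃██···██·██···█·┃eve33@example.com,Tokyo,
        ┃█·█·····███·█··┗━━━━━━━━━━━━━━━━━━━━━━━━
        ┃······██··███···█··█··            ┃     
        ┃·········███·█··█·█··█            ┃     
        ┗━━━━━━━━━━━━━━━━━━━━━━━━━━━━━━━━━━┛     
                                                 


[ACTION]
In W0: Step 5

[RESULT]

                                                 
                                                 
                        ┏━━━━━━━━━━━━━━━━━━━━━━━━
        ┏━━━━━━━━━━━━━━━┃ TabContainer           
        ┃ GameOfLife    ┠────────────────────────
        ┠───────────────┃ inventory.csv │[data.cs
        ┃Gen: 5         ┃────────────────────────
        ┃···············┃email,city,date,age,amou
        ┃···██·█······██┃grace11@example.com,New 
        ┃··██·█···█··███┃alice39@example.com,Lond
        ┃·██···█··█··█··┃carol32@example.com,Lond
        ┃·██···██·████·█┃eve93@example.com,London
        ┃·██·······██···┃carol56@example.com,Pari
        ┃·███·········█·┃eve33@example.com,Tokyo,
        ┃·█·████····█··█┗━━━━━━━━━━━━━━━━━━━━━━━━
        ┃····██········█·███···            ┃     
        ┃············██········            ┃     
        ┗━━━━━━━━━━━━━━━━━━━━━━━━━━━━━━━━━━┛     
                                                 


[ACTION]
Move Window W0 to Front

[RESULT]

                                                 
                                                 
                        ┏━━━━━━━━━━━━━━━━━━━━━━━━
        ┏━━━━━━━━━━━━━━━━━━━━━━━━━━━━━━━━━━┓     
        ┃ GameOfLife                       ┃─────
        ┠──────────────────────────────────┨ta.cs
        ┃Gen: 5                            ┃─────
        ┃···················██·            ┃,amou
        ┃···██·█······██·█·█··█            ┃,New 
        ┃··██·█···█··███·██·██·            ┃,Lond
        ┃·██···█··█··█···█·····            ┃,Lond
        ┃·██···██·████·███·····            ┃ondon
        ┃·██·······██····█·█···            ┃,Pari
        ┃·███·········█··███···            ┃okyo,
        ┃·█·████····█··█·██····            ┃━━━━━
        ┃····██········█·███···            ┃     
        ┃············██········            ┃     
        ┗━━━━━━━━━━━━━━━━━━━━━━━━━━━━━━━━━━┛     
                                                 
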